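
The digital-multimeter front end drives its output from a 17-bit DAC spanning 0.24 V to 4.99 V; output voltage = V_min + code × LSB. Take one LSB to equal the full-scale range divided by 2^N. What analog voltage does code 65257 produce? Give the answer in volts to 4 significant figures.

2.605 V

Range = 4.99 − (0.24) = 4.75 V. LSB = 4.75 V / 2^17.
V_out = V_min + code × LSB = 0.24 V + 65257 × 4.75 V / 131072
      = 0.24 V + 2.36489 V = 2.60489 V.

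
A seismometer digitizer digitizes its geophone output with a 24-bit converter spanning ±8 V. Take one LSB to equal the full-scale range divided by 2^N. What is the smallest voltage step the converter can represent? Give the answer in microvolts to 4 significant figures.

0.9537 µV

Full-scale range = 8 V − (-8 V) = 16 V.
2^24 = 16777216 levels.
One LSB is 16 V / 16777216 = 0.9537 µV.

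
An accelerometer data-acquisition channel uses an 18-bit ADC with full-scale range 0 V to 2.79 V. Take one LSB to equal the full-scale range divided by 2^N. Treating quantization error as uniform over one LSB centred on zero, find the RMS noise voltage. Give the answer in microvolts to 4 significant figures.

Full-scale range = 2.79 V.
One LSB is 2.79 V / 262144 = 10.6430 µV.
RMS of a uniform error over width LSB is LSB/√12 = 3.072 µV.

3.072 µV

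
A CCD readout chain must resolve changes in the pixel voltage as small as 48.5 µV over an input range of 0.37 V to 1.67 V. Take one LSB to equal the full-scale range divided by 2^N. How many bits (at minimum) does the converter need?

15 bits

Range = 1.67 − (0.37) = 1.3 V.
Levels needed ≥ 1.3/48.5 µV = 26800. 2^15 = 32768 suffices, so N_min = 15.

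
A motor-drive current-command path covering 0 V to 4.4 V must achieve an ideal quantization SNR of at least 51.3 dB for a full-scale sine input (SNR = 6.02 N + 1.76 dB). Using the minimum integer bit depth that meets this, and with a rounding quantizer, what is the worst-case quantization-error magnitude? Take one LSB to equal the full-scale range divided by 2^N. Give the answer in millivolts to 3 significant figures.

Span = 4.4 V.
Solving 6.02 N ≥ 51.3 − 1.76: N ≥ 8.229. Round up → N = 9.
Step size = 4.4/512 V = 8.5938 mV.
Max error for round-to-nearest is LSB/2 = 4.30 mV.

4.30 mV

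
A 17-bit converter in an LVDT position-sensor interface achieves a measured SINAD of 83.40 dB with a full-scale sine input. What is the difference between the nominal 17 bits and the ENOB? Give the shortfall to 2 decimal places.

3.44 bits

N_eff = (83.40 − 1.76)/6.02 = 13.5615 bits.
17 − 13.5615 = 3.44 bits below nominal.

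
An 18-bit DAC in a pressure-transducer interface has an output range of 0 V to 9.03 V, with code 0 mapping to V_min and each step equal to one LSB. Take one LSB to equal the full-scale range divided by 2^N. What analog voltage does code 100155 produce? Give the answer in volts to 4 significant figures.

3.450 V

Span = 9.03 V. LSB = 9.03 V / 2^18.
Output = V_min + (100155/262144) × range = 0 + 0.382061 × 9.03 V
      = 0 + 3.45001 = 3.45001 V.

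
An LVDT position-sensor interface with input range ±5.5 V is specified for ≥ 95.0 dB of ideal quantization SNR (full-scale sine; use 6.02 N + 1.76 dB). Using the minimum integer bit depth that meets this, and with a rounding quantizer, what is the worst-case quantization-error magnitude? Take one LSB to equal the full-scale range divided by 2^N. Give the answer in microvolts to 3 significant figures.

83.9 µV

Full-scale range = 5.5 V − (-5.5 V) = 11 V.
6.02 N + 1.76 ≥ 95.0 gives N ≥ 15.488, so the minimum integer is 16.
LSB = 11 V / 2^16 = 167.85 µV.
Max error for round-to-nearest is LSB/2 = 83.9 µV.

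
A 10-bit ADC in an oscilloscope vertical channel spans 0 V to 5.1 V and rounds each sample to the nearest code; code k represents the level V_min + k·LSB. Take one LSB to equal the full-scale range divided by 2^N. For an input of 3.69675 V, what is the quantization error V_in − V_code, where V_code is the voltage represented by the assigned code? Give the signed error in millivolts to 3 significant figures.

+1.24 mV

Span = 5.1 V. LSB = 5.1 V / 2^10 ≈ 4.980 mV.
Position in LSBs: (3.69675 − (0)) × 1024/5.1 = 742.2494; rounding gives k = 742.
V_code = 0 + (742/1024) × 5.1 = 3.695507813 V.
e = 3.69675 − (3.695507813) = +1.24 mV.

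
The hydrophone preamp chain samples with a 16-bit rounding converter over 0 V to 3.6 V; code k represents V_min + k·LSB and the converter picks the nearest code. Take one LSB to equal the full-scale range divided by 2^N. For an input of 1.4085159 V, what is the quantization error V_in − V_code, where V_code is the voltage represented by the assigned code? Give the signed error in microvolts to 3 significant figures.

+13.7 µV

V_FS = 3.6 V. LSB = 3.6 V / 2^16 ≈ 54.93 µV.
Position in LSBs: (1.4085159 − (0)) × 65536/3.6 = 25641.2495; rounding gives k = 25641.
Reconstructed level: 0 + 25641 × 3.6/65536 V = 1.4085021973 V.
Error = V_in − V_code = 1.4085159 − (1.4085021973) = +13.7 µV.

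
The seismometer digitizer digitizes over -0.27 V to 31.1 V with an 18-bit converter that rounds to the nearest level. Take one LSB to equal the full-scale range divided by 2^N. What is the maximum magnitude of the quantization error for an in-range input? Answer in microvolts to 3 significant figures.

59.8 µV

The full-scale span is 31.1 − (-0.27) = 31.37 V.
One LSB is 31.37 V / 262144 = 119.67 µV.
|e|_max = LSB/2 = 59.8 µV.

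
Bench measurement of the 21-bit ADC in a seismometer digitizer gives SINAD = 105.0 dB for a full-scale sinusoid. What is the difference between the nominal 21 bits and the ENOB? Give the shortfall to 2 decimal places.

3.85 bits

ENOB = (SINAD − 1.76)/6.02 = (105.0 − 1.76)/6.02 = 17.1495 bits.
21 − 17.1495 = 3.85 bits below nominal.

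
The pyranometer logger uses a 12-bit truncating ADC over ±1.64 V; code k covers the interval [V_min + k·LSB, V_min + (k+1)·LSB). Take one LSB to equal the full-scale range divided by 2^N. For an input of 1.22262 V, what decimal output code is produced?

3574

Span: 1.64 V − (-1.64 V) = 3.28 V. LSB = 3.28 V / 2^12 ≈ 0.8008 mV.
(V_in − V_min) × 2^12/range = (1.22262 − (-1.64)) × 4096/3.28 = 3574.784.
Floor → code = 3574.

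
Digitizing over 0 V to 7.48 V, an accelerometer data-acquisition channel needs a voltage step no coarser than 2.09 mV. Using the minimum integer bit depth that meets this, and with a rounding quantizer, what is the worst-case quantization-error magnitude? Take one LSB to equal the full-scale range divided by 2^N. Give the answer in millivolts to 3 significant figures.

Full-scale range = 7.48 V.
Need 2^N ≥ 7.48 V / 2.09 mV = 3579 → N_min = 12.
Step size = 7.48/4096 V = 1.8262 mV.
Max error for round-to-nearest is LSB/2 = 0.913 mV.

0.913 mV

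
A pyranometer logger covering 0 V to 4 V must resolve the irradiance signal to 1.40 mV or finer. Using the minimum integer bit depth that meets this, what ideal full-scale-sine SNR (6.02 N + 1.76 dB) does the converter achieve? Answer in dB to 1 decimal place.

74.0 dB

Span = 4 V.
Required number of levels: 4/1.40 mV = 2857.1; smallest N with 2^N ≥ that is 12.
6.02(12) + 1.76 = 74.00 dB.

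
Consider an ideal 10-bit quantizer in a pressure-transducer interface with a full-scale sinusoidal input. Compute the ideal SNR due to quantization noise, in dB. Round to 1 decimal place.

62.0 dB

For an ideal N-bit converter with full-scale sine input, SNR = 6.02 N + 1.76 dB. SNR = 6.02 × 10 + 1.76 = 60.20 + 1.76 = 61.96 dB.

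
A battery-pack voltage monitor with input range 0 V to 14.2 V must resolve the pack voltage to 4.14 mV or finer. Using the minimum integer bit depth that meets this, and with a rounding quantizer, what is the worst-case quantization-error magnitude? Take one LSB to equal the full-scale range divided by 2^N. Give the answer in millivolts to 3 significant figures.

1.73 mV

Span = 14.2 V.
Levels needed ≥ 14.2/4.14 mV = 3430. 2^12 = 4096 suffices, so N_min = 12.
Step size = 14.2/4096 V = 3.4668 mV.
Half an LSB is 1.73 mV.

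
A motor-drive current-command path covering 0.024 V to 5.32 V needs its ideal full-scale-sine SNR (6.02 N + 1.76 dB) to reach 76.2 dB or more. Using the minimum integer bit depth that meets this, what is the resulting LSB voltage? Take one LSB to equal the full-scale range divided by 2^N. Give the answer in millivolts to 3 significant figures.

Full-scale range = 5.32 V − (0.024 V) = 5.296 V.
Solving 6.02 N ≥ 76.2 − 1.76: N ≥ 12.365. Round up → N = 13.
LSB = 5.296 V / 2^13 = 0.646 mV.

0.646 mV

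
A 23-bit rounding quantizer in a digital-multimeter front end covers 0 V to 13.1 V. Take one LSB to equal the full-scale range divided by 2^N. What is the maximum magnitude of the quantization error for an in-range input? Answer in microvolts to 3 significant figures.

0.781 µV

Full-scale range = 13.1 V.
LSB = 13.1 V / 2^23 = 1.5616 µV.
A rounding quantizer has |error| ≤ LSB/2 = 0.781 µV.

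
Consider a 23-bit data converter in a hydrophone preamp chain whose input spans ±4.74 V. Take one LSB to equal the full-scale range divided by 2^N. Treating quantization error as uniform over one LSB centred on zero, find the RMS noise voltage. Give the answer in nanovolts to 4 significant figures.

326.2 nV

Full-scale range = 4.74 V − (-4.74 V) = 9.48 V.
LSB = 9.48 V / 2^23 = 1.13010 µV.
V_rms = LSB/√12 = 1.13010 µV / √12 = 326.2 nV.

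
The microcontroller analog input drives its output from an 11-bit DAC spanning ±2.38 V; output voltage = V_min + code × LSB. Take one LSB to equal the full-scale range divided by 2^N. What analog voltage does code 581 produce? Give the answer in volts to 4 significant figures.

-1.030 V

Range = 2.38 − (-2.38) = 4.76 V. LSB = 4.76 V / 2^11.
V_out = V_min + code × LSB = -2.38 V + 581 × 4.76 V / 2048
      = -2.38 + 1.35037 = -1.02963 V.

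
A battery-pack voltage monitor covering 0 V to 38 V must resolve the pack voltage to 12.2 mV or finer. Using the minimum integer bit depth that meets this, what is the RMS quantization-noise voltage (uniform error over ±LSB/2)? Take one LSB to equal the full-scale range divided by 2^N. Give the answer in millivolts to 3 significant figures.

Span = 38 V.
Required number of levels: 38/12.2 mV = 3114.8; smallest N with 2^N ≥ that is 12.
Step size = 38/4096 V = 9.2773 mV.
RMS noise = LSB/√12 = 2.68 mV.

2.68 mV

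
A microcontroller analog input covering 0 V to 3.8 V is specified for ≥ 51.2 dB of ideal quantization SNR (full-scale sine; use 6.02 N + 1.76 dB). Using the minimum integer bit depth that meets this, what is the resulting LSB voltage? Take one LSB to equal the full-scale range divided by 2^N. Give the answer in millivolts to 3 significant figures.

Full-scale range = 3.8 V.
N ≥ (51.2 − 1.76)/6.02 = 8.213 → N_min = 9.
One LSB is 3.8 V / 512 = 7.42 mV.

7.42 mV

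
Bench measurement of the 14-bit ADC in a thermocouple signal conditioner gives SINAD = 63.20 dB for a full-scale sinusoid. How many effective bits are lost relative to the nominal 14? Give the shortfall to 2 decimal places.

3.79 bits

Effective bits = (63.20 − 1.76)/6.02 = 10.2060.
Lost resolution: 14 − 10.2060 = 3.7940 bits.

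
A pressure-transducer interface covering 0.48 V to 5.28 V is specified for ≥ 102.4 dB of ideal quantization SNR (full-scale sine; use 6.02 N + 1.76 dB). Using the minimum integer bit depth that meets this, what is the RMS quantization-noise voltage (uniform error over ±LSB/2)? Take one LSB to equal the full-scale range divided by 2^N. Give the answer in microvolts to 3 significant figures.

The full-scale span is 5.28 − (0.48) = 4.8 V.
6.02 N + 1.76 ≥ 102.4 gives N ≥ 16.718, so the minimum integer is 17.
Step size = 4.8/131072 V = 36.621 µV.
V_rms = LSB/√12 = 10.6 µV.

10.6 µV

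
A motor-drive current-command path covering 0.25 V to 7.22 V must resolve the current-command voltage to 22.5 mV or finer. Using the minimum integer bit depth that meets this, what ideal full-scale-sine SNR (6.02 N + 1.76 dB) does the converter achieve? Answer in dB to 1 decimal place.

Span: 7.22 V − (0.25 V) = 6.97 V.
Required number of levels: 6.97/22.5 mV = 309.78; smallest N with 2^N ≥ that is 9.
6.02(9) + 1.76 = 55.94 dB.

55.9 dB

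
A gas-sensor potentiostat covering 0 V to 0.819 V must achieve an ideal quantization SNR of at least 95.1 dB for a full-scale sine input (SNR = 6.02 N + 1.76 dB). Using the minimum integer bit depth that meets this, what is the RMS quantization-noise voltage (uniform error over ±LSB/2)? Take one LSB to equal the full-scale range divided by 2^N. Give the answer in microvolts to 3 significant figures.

Range is 0.819 V.
Required N = ⌈(95.1 − 1.76)/6.02⌉ = ⌈15.505⌉ = 16.
LSB = 0.819 V ÷ 2^16 = 0.819/65536 V = 12.497 µV.
V_rms = LSB/√12 = 3.61 µV.

3.61 µV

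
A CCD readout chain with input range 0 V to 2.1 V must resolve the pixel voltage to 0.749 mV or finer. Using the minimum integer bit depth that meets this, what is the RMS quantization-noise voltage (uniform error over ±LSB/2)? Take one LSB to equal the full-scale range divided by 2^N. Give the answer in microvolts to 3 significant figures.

148 µV

Full-scale range = 2.1 V.
Levels needed ≥ 2.1/0.749 mV = 2804. 2^12 = 4096 suffices, so N_min = 12.
One LSB is 2.1 V / 4096 = 0.51270 mV.
RMS noise = LSB/√12 = 148 µV.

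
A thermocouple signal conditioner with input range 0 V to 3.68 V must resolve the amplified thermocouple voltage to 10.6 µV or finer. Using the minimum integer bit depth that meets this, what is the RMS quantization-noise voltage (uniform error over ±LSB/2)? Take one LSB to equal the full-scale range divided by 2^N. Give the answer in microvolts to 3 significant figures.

Full-scale range = 3.68 V.
3.68 V / 10.6 µV = 347200. Since 2^18 = 262144 and 2^19 = 524288, N = 19.
Step size = 3.68/524288 V = 7.0190 µV.
V_rms = LSB/√12 = 2.03 µV.

2.03 µV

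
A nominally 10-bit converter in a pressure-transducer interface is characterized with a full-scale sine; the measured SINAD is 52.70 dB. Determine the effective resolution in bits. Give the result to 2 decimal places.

8.46 bits

ENOB = (SINAD − 1.76) / 6.02 = (52.70 − 1.76) / 6.02 = 50.94 / 6.02 = 8.4618.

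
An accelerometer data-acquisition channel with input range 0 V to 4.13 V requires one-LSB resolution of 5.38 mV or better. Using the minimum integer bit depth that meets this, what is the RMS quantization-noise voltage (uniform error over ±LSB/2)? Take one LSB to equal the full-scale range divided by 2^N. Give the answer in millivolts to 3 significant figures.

1.16 mV

Full-scale range = 4.13 V.
4.13 V / 5.38 mV = 767.7. Since 2^9 = 512 and 2^10 = 1024, N = 10.
LSB = 4.13 V / 2^10 = 4.0332 mV.
σ_q = LSB/√12 = 4.0332 mV/3.4641 = 1.16 mV.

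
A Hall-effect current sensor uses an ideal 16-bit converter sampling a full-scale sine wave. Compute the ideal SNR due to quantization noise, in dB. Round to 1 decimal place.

SNR = 6.02·16 + 1.76 = 98.08 dB.

98.1 dB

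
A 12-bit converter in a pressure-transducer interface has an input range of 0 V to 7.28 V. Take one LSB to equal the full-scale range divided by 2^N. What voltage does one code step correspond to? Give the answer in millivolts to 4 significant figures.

1.777 mV

V_FS = 7.28 V.
2^12 = 4096 levels.
One LSB is 7.28 V / 4096 = 1.777 mV.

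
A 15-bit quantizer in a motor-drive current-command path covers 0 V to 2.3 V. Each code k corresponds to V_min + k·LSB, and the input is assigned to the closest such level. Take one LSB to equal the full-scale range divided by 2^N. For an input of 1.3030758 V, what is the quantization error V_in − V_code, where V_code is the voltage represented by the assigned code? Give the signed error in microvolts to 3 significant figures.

−9.53 µV

Full-scale range = 2.3 V. LSB = 2.3 V / 2^15 ≈ 70.19 µV.
(1.3030758 − (0)) / LSB = 1.3030758 × 32768/2.3 = 18564.8643. Nearest integer: k = 18565.
Reconstructed level: 0 + 18565 × 2.3/32768 V = 1.3030853271 V.
Error = V_in − V_code = 1.3030758 − (1.3030853271) = −9.53 µV.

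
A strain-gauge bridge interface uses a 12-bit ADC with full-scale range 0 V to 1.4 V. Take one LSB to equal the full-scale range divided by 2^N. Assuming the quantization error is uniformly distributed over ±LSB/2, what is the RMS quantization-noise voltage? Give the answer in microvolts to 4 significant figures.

Range is 1.4 V.
LSB = 1.4 V ÷ 2^12 = 1.4/4096 V = 341.797 µV.
σ_q = LSB/√12 = 341.797 µV/3.4641 = 98.67 µV.

98.67 µV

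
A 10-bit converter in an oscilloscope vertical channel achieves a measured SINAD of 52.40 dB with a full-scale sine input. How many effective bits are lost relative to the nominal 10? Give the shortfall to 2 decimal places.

Effective bits = (52.40 − 1.76)/6.02 = 8.4120.
10 − 8.4120 = 1.59 bits below nominal.

1.59 bits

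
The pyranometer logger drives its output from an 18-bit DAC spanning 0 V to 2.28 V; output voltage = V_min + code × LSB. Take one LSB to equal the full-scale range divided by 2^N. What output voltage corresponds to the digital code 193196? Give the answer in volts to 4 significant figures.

Span = 2.28 V. LSB = 2.28 V / 2^18.
V_out = 0 + 193196 × (2.28/262144) V
      = 0 V + 1.68032 V = 1.68032 V.

1.680 V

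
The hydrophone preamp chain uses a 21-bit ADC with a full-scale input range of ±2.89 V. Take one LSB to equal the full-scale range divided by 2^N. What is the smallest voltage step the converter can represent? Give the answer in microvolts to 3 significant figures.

The full-scale span is 2.89 − (-2.89) = 5.78 V.
Number of codes = 2^21 = 2097152.
One LSB is 5.78 V / 2097152 = 2.76 µV.

2.76 µV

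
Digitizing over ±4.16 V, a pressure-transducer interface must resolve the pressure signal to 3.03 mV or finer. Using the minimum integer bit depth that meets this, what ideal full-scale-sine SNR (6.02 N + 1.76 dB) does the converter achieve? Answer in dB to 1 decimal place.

74.0 dB

Full-scale range = 4.16 V − (-4.16 V) = 8.32 V.
Need 2^N ≥ 8.32 V / 3.03 mV = 2746 → N_min = 12.
SNR = 6.02 × 12 + 1.76 = 74.00 dB.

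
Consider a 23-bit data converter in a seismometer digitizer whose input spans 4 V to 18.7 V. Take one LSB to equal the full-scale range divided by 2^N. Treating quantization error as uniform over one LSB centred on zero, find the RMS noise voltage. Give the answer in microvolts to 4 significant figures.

Span: 18.7 V − (4 V) = 14.7 V.
Step size = 14.7/8388608 V = 1.75238 µV.
For a uniform distribution on [−LSB/2, +LSB/2], V_rms = LSB/√12 = 1.75238 µV/3.4641 = 0.5059 µV.

0.5059 µV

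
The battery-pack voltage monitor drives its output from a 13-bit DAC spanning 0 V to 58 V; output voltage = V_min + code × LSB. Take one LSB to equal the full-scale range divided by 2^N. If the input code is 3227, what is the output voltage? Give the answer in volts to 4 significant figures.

Span = 58 V. LSB = 58 V / 2^13.
V_out = V_min + code × LSB = 0 V + 3227 × 58 V / 8192
      = 0 V + 22.8474 V = 22.8474 V.

22.85 V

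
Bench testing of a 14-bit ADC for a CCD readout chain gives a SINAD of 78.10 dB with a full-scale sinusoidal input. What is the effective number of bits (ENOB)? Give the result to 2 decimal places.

(78.10 − 1.76) / 6.02 = 76.34/6.02 = 12.6811 effective bits.

12.68 bits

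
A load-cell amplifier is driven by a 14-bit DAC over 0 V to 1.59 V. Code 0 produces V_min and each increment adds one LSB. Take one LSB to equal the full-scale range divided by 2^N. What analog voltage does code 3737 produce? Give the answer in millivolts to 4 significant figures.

Full-scale range = 1.59 V. LSB = 1.59 V / 2^14.
V_out = 0 + 3737 × (1.59/16384) V
      = 0 + 0.362661 = 0.362661 V.

362.7 mV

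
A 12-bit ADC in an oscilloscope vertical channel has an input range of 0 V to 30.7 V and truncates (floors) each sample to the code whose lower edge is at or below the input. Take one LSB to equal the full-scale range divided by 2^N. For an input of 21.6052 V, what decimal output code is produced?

V_FS = 30.7 V. LSB = 30.7 V / 2^12 ≈ 7.495 mV.
V_in − V_min = 21.6052 − (0) = 21.6052 V.
Divide by LSB: 21.6052 × 4096/30.7 = 2882.5700.
Truncating gives code 2882.

2882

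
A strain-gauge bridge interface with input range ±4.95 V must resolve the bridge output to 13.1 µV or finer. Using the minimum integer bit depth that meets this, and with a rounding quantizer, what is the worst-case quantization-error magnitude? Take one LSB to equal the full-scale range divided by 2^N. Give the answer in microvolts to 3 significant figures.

4.72 µV

Range = 4.95 − (-4.95) = 9.9 V.
Need 2^N ≥ 9.9 V / 13.1 µV = 755700 → N_min = 20.
Step size = 9.9/1048576 V = 9.4414 µV.
Half an LSB is 4.72 µV.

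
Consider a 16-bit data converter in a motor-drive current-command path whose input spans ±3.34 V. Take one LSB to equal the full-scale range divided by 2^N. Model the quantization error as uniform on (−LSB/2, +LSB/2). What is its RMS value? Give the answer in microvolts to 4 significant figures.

29.42 µV

The full-scale span is 3.34 − (-3.34) = 6.68 V.
LSB = 6.68 V / 2^16 = 101.929 µV.
For a uniform distribution on [−LSB/2, +LSB/2], V_rms = LSB/√12 = 101.929 µV/3.4641 = 29.42 µV.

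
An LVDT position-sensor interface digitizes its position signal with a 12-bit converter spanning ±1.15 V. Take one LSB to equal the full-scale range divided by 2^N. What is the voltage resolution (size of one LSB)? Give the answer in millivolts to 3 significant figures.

0.562 mV

Range = 1.15 − (-1.15) = 2.3 V.
Number of codes = 2^12 = 4096.
LSB = 2.3 V / 2^12 = 0.562 mV.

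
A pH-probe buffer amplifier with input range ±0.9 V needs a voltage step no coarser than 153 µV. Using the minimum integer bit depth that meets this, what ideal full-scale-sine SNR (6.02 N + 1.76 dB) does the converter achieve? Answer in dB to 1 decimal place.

Range = 0.9 − (-0.9) = 1.8 V.
1.8 V / 153 µV = 11760. Since 2^13 = 8192 and 2^14 = 16384, N = 14.
Ideal SNR at N = 14: 6.02·14 + 1.76 = 86.0 dB.

86.0 dB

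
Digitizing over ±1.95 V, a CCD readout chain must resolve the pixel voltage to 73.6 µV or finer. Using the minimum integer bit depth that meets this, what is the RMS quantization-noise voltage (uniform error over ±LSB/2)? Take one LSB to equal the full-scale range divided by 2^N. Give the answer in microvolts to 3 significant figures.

17.2 µV

Full-scale range = 1.95 V − (-1.95 V) = 3.9 V.
Levels needed ≥ 3.9/73.6 µV = 52990. 2^16 = 65536 suffices, so N_min = 16.
Step size = 3.9/65536 V = 59.509 µV.
σ_q = LSB/√12 = 59.509 µV/3.4641 = 17.2 µV.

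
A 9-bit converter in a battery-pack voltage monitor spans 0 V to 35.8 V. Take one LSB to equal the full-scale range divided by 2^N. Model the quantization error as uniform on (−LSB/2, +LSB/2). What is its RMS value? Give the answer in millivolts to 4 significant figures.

20.18 mV

Span = 35.8 V.
One LSB is 35.8 V / 512 = 69.9219 mV.
For a uniform distribution on [−LSB/2, +LSB/2], V_rms = LSB/√12 = 69.9219 mV/3.4641 = 20.18 mV.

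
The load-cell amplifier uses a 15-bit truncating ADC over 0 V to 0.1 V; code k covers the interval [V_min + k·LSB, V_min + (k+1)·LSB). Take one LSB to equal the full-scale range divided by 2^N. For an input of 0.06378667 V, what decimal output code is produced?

Range is 0.1 V. LSB = 0.1 V / 2^15 ≈ 3.052 µV.
V_in − V_min = 0.06378667 − (0) = 0.06378667 V.
Divide by LSB: 0.06378667 × 32768/0.1 = 20901.6160.
Truncating gives code 20901.

20901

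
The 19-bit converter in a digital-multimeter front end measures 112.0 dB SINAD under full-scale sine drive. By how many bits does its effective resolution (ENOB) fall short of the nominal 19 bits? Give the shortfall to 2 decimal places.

Effective bits = (112.0 − 1.76)/6.02 = 18.3123.
Shortfall = 19 − 18.3123 = 0.6877 bits.

0.69 bits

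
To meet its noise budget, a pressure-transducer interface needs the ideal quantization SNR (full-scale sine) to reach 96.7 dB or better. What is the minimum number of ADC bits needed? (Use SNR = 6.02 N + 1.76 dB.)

Solving 6.02 N ≥ 96.7 − 1.76: N ≥ 15.771. Round up → N = 16.

16 bits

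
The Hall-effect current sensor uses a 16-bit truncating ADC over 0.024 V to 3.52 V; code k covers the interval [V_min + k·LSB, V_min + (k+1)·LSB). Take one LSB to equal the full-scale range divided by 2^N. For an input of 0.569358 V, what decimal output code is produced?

10223

The full-scale span is 3.52 − (0.024) = 3.496 V. LSB = 3.496 V / 2^16 ≈ 53.34 µV.
code = ⌊(V_in − V_min)/LSB⌋ = ⌊(V_in − V_min) × 2^16 / range⌋
     = ⌊(0.569358 − (0.024)) × 65536 / 3.496⌋ = ⌊0.545358 × 65536/3.496⌋
     = ⌊10223.279⌋ = 10223.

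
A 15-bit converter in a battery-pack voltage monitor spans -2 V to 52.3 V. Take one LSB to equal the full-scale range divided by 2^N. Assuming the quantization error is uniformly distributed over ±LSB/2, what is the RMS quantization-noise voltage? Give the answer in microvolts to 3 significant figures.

478 µV

Full-scale range = 52.3 V − (-2 V) = 54.3 V.
LSB = 54.3 V ÷ 2^15 = 54.3/32768 V = 1.6571 mV.
For a uniform distribution on [−LSB/2, +LSB/2], V_rms = LSB/√12 = 1.6571 mV/3.4641 = 478 µV.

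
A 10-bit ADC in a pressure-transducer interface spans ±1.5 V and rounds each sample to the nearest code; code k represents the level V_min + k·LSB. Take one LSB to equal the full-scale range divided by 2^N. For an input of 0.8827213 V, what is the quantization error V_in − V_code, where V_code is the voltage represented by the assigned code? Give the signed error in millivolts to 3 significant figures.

+0.885 mV

Span: 1.5 V − (-1.5 V) = 3 V. LSB = 3 V / 2^10 ≈ 2.930 mV.
(0.8827213 − (-1.5)) / LSB = 2.3827213 × 1024/3 = 813.3022. Nearest integer: k = 813.
V_code = V_min + k × range/2^10 = -1.5 + 813 × 3/1024 = 0.8818359375 V.
e = 0.8827213 − (0.8818359375) = +0.885 mV.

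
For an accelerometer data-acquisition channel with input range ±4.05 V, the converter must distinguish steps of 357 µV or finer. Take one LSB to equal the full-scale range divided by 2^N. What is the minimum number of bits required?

15 bits

Span: 4.05 V − (-4.05 V) = 8.1 V.
Required number of levels: 8.1/357 µV = 22689; smallest N with 2^N ≥ that is 15.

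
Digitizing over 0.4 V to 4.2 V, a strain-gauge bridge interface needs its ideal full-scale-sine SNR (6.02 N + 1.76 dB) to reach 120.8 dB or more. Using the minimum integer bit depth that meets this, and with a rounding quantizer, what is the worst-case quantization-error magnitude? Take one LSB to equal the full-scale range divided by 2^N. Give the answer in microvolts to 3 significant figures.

Full-scale range = 4.2 V − (0.4 V) = 3.8 V.
Required N = ⌈(120.8 − 1.76)/6.02⌉ = ⌈19.774⌉ = 20.
One LSB is 3.8 V / 1048576 = 3.6240 µV.
|e|_max = LSB/2 = 1.81 µV.

1.81 µV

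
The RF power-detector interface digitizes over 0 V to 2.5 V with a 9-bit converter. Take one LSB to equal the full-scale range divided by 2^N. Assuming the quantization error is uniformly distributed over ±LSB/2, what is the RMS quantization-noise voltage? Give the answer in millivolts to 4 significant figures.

Range is 2.5 V.
LSB = 2.5 V ÷ 2^9 = 2.5/512 V = 4.88281 mV.
RMS of a uniform error over width LSB is LSB/√12 = 1.410 mV.

1.410 mV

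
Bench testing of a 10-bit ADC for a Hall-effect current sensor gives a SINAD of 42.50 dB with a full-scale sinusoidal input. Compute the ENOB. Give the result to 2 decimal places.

6.77 bits

Inverting SNR = 6.02 N + 1.76: N_eff = (42.50 − 1.76)/6.02 = 6.7674.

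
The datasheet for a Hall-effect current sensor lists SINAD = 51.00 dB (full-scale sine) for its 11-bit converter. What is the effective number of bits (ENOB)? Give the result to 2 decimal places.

8.18 bits

Inverting SNR = 6.02 N + 1.76: N_eff = (51.00 − 1.76)/6.02 = 8.1794.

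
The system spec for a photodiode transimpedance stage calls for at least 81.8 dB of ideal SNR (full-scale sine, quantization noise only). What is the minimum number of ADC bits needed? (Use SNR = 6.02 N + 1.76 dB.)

14 bits

Required N = ⌈(81.8 − 1.76)/6.02⌉ = ⌈13.296⌉ = 14.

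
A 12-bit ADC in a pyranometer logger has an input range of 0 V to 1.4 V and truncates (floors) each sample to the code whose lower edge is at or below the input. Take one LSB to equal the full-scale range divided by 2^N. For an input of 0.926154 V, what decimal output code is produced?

Span = 1.4 V. LSB = 1.4 V / 2^12 ≈ 341.8 µV.
(V_in − V_min) × 2^12/range = (0.926154 − (0)) × 4096/1.4 = 2709.662.
Floor → code = 2709.

2709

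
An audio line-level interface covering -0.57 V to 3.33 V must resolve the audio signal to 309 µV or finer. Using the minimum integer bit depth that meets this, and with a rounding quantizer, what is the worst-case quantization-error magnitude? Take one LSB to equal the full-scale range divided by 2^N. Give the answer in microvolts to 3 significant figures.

119 µV

Range = 3.33 − (-0.57) = 3.9 V.
Need 2^N ≥ 3.9 V / 309 µV = 12620 → N_min = 14.
LSB = 3.9 V / 2^14 = 238.04 µV.
|e|_max = LSB/2 = 119 µV.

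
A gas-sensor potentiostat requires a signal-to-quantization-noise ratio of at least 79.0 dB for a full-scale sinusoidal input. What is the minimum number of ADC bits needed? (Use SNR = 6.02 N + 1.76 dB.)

6.02 N + 1.76 ≥ 79.0 gives N ≥ 12.831, so the minimum integer is 13.

13 bits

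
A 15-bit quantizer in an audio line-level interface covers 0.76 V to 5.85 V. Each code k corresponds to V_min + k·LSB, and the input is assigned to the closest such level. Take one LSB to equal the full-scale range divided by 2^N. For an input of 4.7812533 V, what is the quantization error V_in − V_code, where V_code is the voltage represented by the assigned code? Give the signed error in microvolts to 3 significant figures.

Span: 5.85 V − (0.76 V) = 5.09 V. LSB = 5.09 V / 2^15 ≈ 155.3 µV.
(V_in − V_min)/LSB = (4.7812533 − (0.76)) × 32768/5.09 = 25887.7069 → nearest code k = 25888.
V_code = V_min + k × range/2^15 = 0.76 + 25888 × 5.09/32768 = 4.7812988281 V.
V_in − V_code = 4.7812533 − (4.7812988281) = −45.5 µV.

−45.5 µV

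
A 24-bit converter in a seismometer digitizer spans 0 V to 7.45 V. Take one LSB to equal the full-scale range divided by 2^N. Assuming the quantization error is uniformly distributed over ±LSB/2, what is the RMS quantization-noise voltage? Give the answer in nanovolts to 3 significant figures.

Full-scale range = 7.45 V.
LSB = 7.45 V ÷ 2^24 = 7.45/16777216 V = 444.05 nV.
σ_q = LSB/√12 = 444.05 nV/3.4641 = 128 nV.

128 nV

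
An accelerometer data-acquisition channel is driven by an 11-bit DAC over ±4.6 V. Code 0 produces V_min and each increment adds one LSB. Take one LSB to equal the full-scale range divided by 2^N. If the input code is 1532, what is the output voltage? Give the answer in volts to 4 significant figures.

2.282 V

Range = 4.6 − (-4.6) = 9.2 V. LSB = 9.2 V / 2^11.
V_out = V_min + code × LSB = -4.6 V + 1532 × 9.2 V / 2048
      = -4.6 V + 6.88203 V = 2.28203 V.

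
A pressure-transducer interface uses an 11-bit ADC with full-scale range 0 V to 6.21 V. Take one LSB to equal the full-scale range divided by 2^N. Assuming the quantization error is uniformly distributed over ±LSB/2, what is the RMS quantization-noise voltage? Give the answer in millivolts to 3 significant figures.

Range is 6.21 V.
LSB = 6.21 V ÷ 2^11 = 6.21/2048 V = 3.0322 mV.
σ_q = LSB/√12 = 3.0322 mV/3.4641 = 0.875 mV.

0.875 mV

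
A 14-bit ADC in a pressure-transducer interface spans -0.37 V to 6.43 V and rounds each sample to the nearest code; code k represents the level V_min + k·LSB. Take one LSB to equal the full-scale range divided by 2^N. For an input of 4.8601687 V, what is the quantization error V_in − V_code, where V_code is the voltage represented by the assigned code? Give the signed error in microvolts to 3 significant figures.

The full-scale span is 6.43 − (-0.37) = 6.8 V. LSB = 6.8 V / 2^14 ≈ 415.0 µV.
Position in LSBs: (4.8601687 − (-0.37)) × 16384/6.8 = 12601.6300; rounding gives k = 12602.
V_code = -0.37 + (12602/16384) × 6.8 = 4.8603222656 V.
Error = V_in − V_code = 4.8601687 − (4.8603222656) = −154 µV.

−154 µV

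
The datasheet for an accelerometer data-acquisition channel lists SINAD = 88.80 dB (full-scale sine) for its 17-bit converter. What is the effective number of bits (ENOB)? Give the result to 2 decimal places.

ENOB = (88.80 − 1.76)/6.02 = 14.4585 bits.

14.46 bits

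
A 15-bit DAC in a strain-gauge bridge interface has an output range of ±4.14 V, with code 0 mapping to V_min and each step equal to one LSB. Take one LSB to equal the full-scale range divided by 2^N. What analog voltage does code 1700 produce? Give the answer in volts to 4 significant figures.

-3.710 V

Span: 4.14 V − (-4.14 V) = 8.28 V. LSB = 8.28 V / 2^15.
V_out = V_min + code × LSB = -4.14 V + 1700 × 8.28 V / 32768
      = -4.14 + 0.429565 = -3.71043 V.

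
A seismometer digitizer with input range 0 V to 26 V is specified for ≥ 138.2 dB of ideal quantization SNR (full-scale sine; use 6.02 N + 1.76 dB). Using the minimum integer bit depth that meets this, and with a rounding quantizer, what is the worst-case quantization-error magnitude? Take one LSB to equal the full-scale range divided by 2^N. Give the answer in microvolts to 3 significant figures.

Span = 26 V.
6.02 N + 1.76 ≥ 138.2 gives N ≥ 22.664, so the minimum integer is 23.
LSB = 26 V / 2^23 = 3.0994 µV.
|e|_max = LSB/2 = 1.55 µV.

1.55 µV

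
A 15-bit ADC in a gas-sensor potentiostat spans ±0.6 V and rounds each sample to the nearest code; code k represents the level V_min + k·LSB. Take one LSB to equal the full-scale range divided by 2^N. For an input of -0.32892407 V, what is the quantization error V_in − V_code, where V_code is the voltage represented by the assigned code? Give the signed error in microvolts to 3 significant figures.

+6.59 µV

Full-scale range = 0.6 V − (-0.6 V) = 1.2 V. LSB = 1.2 V / 2^15 ≈ 36.62 µV.
(-0.32892407 − (-0.6)) / LSB = 0.27107593 × 32768/1.2 = 7402.1801. Nearest integer: k = 7402.
Reconstructed level: -0.6 + 7402 × 1.2/32768 V = -0.32893066406 V.
e = -0.32892407 − (-0.32893066406) = +6.59 µV.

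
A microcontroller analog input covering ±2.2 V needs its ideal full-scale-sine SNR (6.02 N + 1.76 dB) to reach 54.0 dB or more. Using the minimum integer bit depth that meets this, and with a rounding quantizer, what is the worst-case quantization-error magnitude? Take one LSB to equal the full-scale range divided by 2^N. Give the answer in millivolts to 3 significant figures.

Span: 2.2 V − (-2.2 V) = 4.4 V.
6.02 N + 1.76 ≥ 54.0 gives N ≥ 8.678, so the minimum integer is 9.
LSB = 4.4 V ÷ 2^9 = 4.4/512 V = 8.5938 mV.
Max error for round-to-nearest is LSB/2 = 4.30 mV.

4.30 mV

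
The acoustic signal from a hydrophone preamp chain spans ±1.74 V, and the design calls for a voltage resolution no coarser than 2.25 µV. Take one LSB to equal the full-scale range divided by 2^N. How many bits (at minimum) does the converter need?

21 bits

Range = 1.74 − (-1.74) = 3.48 V.
3.48 V / 2.25 µV = 1.547e6. Since 2^20 = 1048576 and 2^21 = 2097152, N = 21.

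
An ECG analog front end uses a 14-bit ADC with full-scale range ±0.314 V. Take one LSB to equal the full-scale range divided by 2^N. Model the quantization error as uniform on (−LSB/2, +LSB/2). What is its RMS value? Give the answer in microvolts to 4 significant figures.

11.06 µV

Full-scale range = 0.314 V − (-0.314 V) = 0.628 V.
LSB = 0.628 V / 2^14 = 38.3301 µV.
σ_q = LSB/√12 = 38.3301 µV/3.4641 = 11.06 µV.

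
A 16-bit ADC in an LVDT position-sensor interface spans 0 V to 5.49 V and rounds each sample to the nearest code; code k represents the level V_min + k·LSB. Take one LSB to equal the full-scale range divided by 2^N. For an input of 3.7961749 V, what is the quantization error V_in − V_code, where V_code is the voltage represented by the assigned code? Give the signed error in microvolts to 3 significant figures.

+19.5 µV

V_FS = 5.49 V. LSB = 5.49 V / 2^16 ≈ 83.77 µV.
Position in LSBs: (3.7961749 − (0)) × 65536/5.49 = 45316.2328; rounding gives k = 45316.
V_code = V_min + k × range/2^16 = 0 + 45316 × 5.49/65536 = 3.7961553955 V.
V_in − V_code = 3.7961749 − (3.7961553955) = +19.5 µV.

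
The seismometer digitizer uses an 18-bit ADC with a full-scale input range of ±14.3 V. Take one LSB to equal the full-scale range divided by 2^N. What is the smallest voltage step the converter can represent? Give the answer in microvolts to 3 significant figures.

The full-scale span is 14.3 − (-14.3) = 28.6 V.
There are 2^18 = 262144 steps.
LSB = 28.6 V / 2^18 = 109 µV.

109 µV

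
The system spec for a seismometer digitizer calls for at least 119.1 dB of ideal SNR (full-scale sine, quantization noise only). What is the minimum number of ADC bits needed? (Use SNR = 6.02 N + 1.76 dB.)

20 bits

N ≥ (119.1 − 1.76)/6.02 = 19.492 → N_min = 20.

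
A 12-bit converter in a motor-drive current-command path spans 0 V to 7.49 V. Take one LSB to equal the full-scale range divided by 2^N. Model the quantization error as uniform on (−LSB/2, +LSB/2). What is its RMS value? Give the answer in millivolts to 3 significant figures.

0.528 mV

V_FS = 7.49 V.
LSB = 7.49 V ÷ 2^12 = 7.49/4096 V = 1.8286 mV.
For a uniform distribution on [−LSB/2, +LSB/2], V_rms = LSB/√12 = 1.8286 mV/3.4641 = 0.528 mV.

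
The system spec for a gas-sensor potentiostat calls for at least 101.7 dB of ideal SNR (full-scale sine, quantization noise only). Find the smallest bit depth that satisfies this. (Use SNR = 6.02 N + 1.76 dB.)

6.02 N + 1.76 ≥ 101.7 gives N ≥ 16.601, so the minimum integer is 17.

17 bits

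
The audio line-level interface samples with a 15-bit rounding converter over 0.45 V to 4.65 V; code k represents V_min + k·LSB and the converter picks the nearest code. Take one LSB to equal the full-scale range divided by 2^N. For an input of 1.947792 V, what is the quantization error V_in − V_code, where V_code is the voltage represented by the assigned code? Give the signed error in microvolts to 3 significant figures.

Range = 4.65 − (0.45) = 4.2 V. LSB = 4.2 V / 2^15 ≈ 128.2 µV.
Position in LSBs: (1.947792 − (0.45)) × 32768/4.2 = 11685.6305; rounding gives k = 11686.
Reconstructed level: 0.45 + 11686 × 4.2/32768 V = 1.9478393555 V.
V_in − V_code = 1.947792 − (1.9478393555) = −47.4 µV.

−47.4 µV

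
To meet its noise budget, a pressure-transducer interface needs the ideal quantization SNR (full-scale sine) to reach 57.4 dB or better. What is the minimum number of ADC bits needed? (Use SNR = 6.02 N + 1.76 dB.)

10 bits

Solving 6.02 N ≥ 57.4 − 1.76: N ≥ 9.243. Round up → N = 10.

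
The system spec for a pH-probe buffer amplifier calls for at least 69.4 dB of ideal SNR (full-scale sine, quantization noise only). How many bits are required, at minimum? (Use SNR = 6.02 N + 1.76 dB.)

Solving 6.02 N ≥ 69.4 − 1.76: N ≥ 11.236. Round up → N = 12.

12 bits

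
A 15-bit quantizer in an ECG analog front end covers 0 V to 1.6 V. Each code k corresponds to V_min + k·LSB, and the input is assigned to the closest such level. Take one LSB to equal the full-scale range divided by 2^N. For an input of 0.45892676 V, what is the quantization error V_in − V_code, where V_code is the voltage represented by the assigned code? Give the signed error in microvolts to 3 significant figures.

−8.79 µV

Range is 1.6 V. LSB = 1.6 V / 2^15 ≈ 48.83 µV.
Position in LSBs: (0.45892676 − (0)) × 32768/1.6 = 9398.8200; rounding gives k = 9399.
Reconstructed level: 0 + 9399 × 1.6/32768 V = 0.45893554688 V.
V_in − V_code = 0.45892676 − (0.45893554688) = −8.79 µV.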